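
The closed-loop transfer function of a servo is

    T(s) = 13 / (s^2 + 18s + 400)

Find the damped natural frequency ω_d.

Comparing s^2 + 18s + 400 to s^2 + 2ζωₙs + ωₙ²: ωₙ = 20 rad/s and ζ = 18/(2·20) = 0.45.
ζωₙ = 18/2 = 9, so ω_d = ωₙ√(1−ζ²) = √(ωₙ² − (ζωₙ)²) = √(400 − 9²) = √319 ≈ 17.86 rad/s.

ω_d ≈ 17.86 rad/s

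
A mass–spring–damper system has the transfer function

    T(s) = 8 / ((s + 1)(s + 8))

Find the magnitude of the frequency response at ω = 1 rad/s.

Substitute s = j1: numerator = 8, denominator = 7 + j9.
|T(j1)| = |8| / |7 + j9| = 8 / 11.402 ≈ 0.7016.

|T(j1)| ≈ 0.7016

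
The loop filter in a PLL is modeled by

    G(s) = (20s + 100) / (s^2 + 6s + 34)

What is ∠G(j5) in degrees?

At s = j5: numerator = 100 + j100, denominator = 9 + j30.
∠G = ∠num − ∠den = 45° − (73.301°) = -28.30°.

∠G(j5) ≈ -28.30°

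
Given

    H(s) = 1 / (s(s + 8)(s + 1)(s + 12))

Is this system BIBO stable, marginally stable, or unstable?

marginally stable

The poles can be read from the denominator factors: s = 0, -8, -1, -12.
Since the simple pole(s) at s = 0 lie on the jω-axis with none in the right half-plane, the system is marginally stable.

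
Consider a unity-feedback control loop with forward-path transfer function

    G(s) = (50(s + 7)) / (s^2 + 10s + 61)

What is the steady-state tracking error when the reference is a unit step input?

G(s) has no poles at the origin.
This is a Type 0 system. Kp = lim_{s→0} G(s) = 350/61.
e_ss = 1/(1 + Kp) = 1/(1 + 350/61) = 61/411 ≈ 0.1484.

e_ss = 0.1484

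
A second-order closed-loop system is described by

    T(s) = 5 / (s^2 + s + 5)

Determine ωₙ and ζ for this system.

ωₙ ≈ 2.236 rad/s, ζ ≈ 0.2236

Compare the denominator to the standard form s^2 + 2ζωₙs + ωₙ².
ωₙ² = 5, so ωₙ = √5 ≈ 2.236 rad/s.
2ζωₙ = 1, so ζ = 1/(2·√5) ≈ 0.2236.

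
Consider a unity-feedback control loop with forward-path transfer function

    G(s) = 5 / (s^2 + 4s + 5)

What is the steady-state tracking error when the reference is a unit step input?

e_ss = 0.5000

G(s) has no poles at the origin.
This is a Type 0 system. Kp = lim_{s→0} G(s) = 5/5 = 1.
e_ss = 1/(1 + Kp) = 1/(1 + 1) = 1/2 ≈ 0.5000.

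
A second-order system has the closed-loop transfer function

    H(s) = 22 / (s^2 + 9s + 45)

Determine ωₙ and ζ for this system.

ωₙ ≈ 6.708 rad/s, ζ ≈ 0.6708

Compare the denominator to the standard form s^2 + 2ζωₙs + ωₙ².
ωₙ² = 45, so ωₙ = √45 ≈ 6.708 rad/s.
2ζωₙ = 9, so ζ = 9/(2·√45) ≈ 0.6708.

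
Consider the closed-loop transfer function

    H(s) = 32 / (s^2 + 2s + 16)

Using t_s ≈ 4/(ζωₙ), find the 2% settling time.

Comparing s^2 + 2s + 16 to s^2 + 2ζωₙs + ωₙ²: ωₙ = 4 rad/s and ζ = 2/(2·4) = 0.25.
ζωₙ = 2/2 = 1, so t_s ≈ 4/(ζωₙ) = 4/1 = 4 s.

t_s ≈ 4 s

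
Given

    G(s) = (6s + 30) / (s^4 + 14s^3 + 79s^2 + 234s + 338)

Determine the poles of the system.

s = -5 + j, -5 - j, -2 + 3j, -2 - 3j

The poles are the roots of the denominator s^4 + 14s^3 + 79s^2 + 234s + 338 = 0.
No real roots exist; factor into two real quadratics: (s^2 + 10s + 26)(s^2 + 4s + 13) = 0.
Each quadratic gives a conjugate pair via the quadratic formula.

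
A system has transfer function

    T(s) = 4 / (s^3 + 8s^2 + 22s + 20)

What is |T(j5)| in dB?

|T(j5)|_dB ≈ -33.1 dB

Substitute s = j5: numerator = 4, denominator = -180 - j15.
|T(j5)| = |4| / |-180 - j15| = 4 / 180.62 ≈ 0.02215.
In decibels: 20·log₁₀(0.02215) ≈ -33.1 dB.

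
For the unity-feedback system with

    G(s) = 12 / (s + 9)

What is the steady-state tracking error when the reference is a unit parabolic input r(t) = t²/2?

e_ss = ∞

G(s) has no poles at the origin.
This is a Type 0 system; Ka = lim_{s→0} s^2·G(s) = 0, so the steady-state error for a parabola input is infinite.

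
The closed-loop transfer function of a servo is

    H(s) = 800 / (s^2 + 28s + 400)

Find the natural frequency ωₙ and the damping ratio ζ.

Compare the denominator to the standard form s^2 + 2ζωₙs + ωₙ².
ωₙ² = 400, so ωₙ = 20 rad/s.
2ζωₙ = 28, so ζ = 28/(2·20) = 0.7.

ωₙ = 20 rad/s, ζ = 0.7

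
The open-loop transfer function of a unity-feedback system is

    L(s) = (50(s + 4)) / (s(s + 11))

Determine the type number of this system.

The denominator has 1 factor of s at the origin (free integrator), so this is a Type 1 system.

Type 1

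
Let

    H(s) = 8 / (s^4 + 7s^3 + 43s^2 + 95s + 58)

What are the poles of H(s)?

The poles are the roots of the denominator s^4 + 7s^3 + 43s^2 + 95s + 58 = 0.
Trying s = -2: the polynomial evaluates to 0, so (s + 2) is a factor.
Dividing out leaves s^3 + 5s^2 + 33s + 29 = 0.
This factors further as (s^2 + 4s + 29)(s + 1) = 0.

s = -2 + 5j, -2 - 5j, -2, -1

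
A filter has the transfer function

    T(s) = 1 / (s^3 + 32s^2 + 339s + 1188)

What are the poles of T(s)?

s = -11, -12, -9

The poles are the roots of the denominator s^3 + 32s^2 + 339s + 1188 = 0.
Trying s = -11: the polynomial evaluates to 0, so (s + 11) is a factor.
Dividing out leaves s^2 + 21s + 108 = 0.
Factoring the quadratic: (s + 12)(s + 9) = 0.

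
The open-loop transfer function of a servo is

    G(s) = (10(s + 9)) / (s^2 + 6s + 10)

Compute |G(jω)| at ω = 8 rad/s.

Substitute s = j8: numerator = 90 + j80, denominator = -54 + j48.
|G(j8)| = |90 + j80| / |-54 + j48| = 120.42 / 72.250 ≈ 1.667.

|G(j8)| ≈ 1.667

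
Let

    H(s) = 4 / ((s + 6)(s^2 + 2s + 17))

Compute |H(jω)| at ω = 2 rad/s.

Substitute s = j2: numerator = 4, denominator = 70 + j50.
|H(j2)| = |4| / |70 + j50| = 4 / 86.023 ≈ 0.04650.

|H(j2)| ≈ 0.04650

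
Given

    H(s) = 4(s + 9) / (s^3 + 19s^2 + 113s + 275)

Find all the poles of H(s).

The poles are the roots of the denominator s^3 + 19s^2 + 113s + 275 = 0.
Trying s = -11: the polynomial evaluates to 0, so (s + 11) is a factor.
Dividing out leaves s^2 + 8s + 25 = 0.
The quadratic formula then gives s = -4 ± 3j.

s = -4 + 3j, -4 - 3j, -11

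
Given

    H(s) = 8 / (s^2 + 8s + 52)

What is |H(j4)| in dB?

|H(j4)|_dB ≈ -15.6 dB

Substitute s = j4: numerator = 8, denominator = 36 + j32.
|H(j4)| = |8| / |36 + j32| = 8 / 48.166 ≈ 0.1661.
In decibels: 20·log₁₀(0.1661) ≈ -15.6 dB.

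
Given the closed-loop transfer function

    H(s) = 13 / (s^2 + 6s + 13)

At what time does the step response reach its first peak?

Comparing s^2 + 6s + 13 to s^2 + 2ζωₙs + ωₙ²: ωₙ = √13 ≈ 3.606 rad/s and ζ = 6/(2·√13) ≈ 0.8321.
ζωₙ = 6/2 = 3, so ω_d = ωₙ√(1−ζ²) = √(ωₙ² − (ζωₙ)²) = √(13 − 3²) = √4 = 2 rad/s.
t_p = π/ω_d = π/2 ≈ 1.571 s.

t_p ≈ 1.571 s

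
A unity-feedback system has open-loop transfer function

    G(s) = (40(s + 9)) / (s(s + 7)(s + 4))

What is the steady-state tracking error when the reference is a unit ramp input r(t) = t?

G(s) has one pole at the origin.
This is a Type 1 system. Kv = lim_{s→0} s·G(s) = 360/28 = 90/7.
e_ss = 1/Kv = 1/(90/7) = 7/90 ≈ 0.07778.

e_ss = 0.07778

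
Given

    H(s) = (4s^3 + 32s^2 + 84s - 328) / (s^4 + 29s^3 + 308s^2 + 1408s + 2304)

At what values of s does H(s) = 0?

Set the numerator to zero: 4s^3 + 32s^2 + 84s - 328 = 0, i.e. 4·(s^3 + 8s^2 + 21s - 82) = 0.
Factoring: (s^2 + 10s + 41)(s - 2) = 0.

s = -5 + 4j, -5 - 4j, 2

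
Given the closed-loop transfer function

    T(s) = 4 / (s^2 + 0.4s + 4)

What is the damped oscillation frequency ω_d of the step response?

ω_d ≈ 1.990 rad/s

Comparing s^2 + 0.4s + 4 to s^2 + 2ζωₙs + ωₙ²: ωₙ = 2 rad/s and ζ = 0.4/(2·2) = 0.1.
ζωₙ = 0.4/2 = 0.2, so ω_d = ωₙ√(1−ζ²) = √(ωₙ² − (ζωₙ)²) = √(4 − 0.2²) = √3.96 ≈ 1.990 rad/s.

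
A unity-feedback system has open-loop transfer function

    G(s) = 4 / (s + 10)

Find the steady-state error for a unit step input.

G(s) has no poles at the origin.
This is a Type 0 system. Kp = lim_{s→0} G(s) = 4/10 = 2/5.
e_ss = 1/(1 + Kp) = 1/(1 + 2/5) = 5/7 ≈ 0.7143.

e_ss = 0.7143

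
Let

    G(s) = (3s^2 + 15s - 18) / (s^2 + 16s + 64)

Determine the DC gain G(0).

Set s = 0: G(0) = (-18) / (64) = -9/32.

G(0) = -9/32 ≈ -0.2812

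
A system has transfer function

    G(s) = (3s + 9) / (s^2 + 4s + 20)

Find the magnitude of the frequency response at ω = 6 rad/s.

Substitute s = j6: numerator = 9 + j18, denominator = -16 + j24.
|G(j6)| = |9 + j18| / |-16 + j24| = 20.125 / 28.844 ≈ 0.6977.

|G(j6)| ≈ 0.6977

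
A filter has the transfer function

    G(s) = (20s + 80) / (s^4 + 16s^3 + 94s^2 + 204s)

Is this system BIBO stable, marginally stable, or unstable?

The denominator s^4 + 16s^3 + 94s^2 + 204s factors as s(s + 6)(s^2 + 10s + 34), giving poles at s = 0, -6, -5 ± 3j.
Since the simple pole(s) at s = 0 lie on the jω-axis with none in the right half-plane, the system is marginally stable.

marginally stable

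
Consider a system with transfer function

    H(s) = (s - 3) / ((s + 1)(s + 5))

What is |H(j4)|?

Substitute s = j4: numerator = -3 + j4, denominator = -11 + j24.
|H(j4)| = |-3 + j4| / |-11 + j24| = 5 / 26.401 ≈ 0.1894.

|H(j4)| ≈ 0.1894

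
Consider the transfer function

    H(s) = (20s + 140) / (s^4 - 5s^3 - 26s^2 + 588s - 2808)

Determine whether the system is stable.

unstable

The denominator s^4 - 5s^3 - 26s^2 + 588s - 2808 factors as (s^2 - 8s + 52)(s - 6)(s + 9), giving poles at s = 4 ± 6j, 6, -9.
Since the pole(s) at s = 4 ± 6j, 6 lie in the right half-plane, the system is unstable.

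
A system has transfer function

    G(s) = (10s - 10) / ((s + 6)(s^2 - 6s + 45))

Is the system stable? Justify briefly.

The poles can be read from the denominator factors: s = -6, 3 ± 6j.
Since the pole(s) at s = 3 ± 6j lie in the right half-plane, the system is unstable.

unstable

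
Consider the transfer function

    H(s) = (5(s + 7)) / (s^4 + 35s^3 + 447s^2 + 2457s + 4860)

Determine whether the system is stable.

The denominator s^4 + 35s^3 + 447s^2 + 2457s + 4860 factors as (s + 5)(s + 9)^2(s + 12), giving poles at s = -5, -9, -9, -12.
Since all poles lie strictly in the left half-plane, the system is stable.

stable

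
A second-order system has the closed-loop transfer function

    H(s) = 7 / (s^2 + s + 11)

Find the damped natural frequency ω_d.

Comparing s^2 + s + 11 to s^2 + 2ζωₙs + ωₙ²: ωₙ = √11 ≈ 3.317 rad/s and ζ = 1/(2·√11) ≈ 0.1508.
ζωₙ = 1/2 = 0.5, so ω_d = ωₙ√(1−ζ²) = √(ωₙ² − (ζωₙ)²) = √(11 − 0.5²) = √10.75 ≈ 3.279 rad/s.

ω_d ≈ 3.279 rad/s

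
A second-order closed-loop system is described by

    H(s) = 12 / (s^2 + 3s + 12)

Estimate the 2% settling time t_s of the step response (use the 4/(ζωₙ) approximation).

t_s ≈ 2.667 s

Comparing s^2 + 3s + 12 to s^2 + 2ζωₙs + ωₙ²: ωₙ = √12 ≈ 3.464 rad/s and ζ = 3/(2·√12) ≈ 0.4330.
ζωₙ = 3/2 = 1.5, so t_s ≈ 4/(ζωₙ) = 4/1.5 ≈ 2.667 s.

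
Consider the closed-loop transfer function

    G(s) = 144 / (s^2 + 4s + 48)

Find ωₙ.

Compare the denominator to the standard form s^2 + 2ζωₙs + ωₙ².
ωₙ² = 48, so ωₙ = √48 ≈ 6.928 rad/s.

ωₙ ≈ 6.928 rad/s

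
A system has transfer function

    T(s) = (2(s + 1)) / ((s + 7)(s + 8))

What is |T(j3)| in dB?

Substitute s = j3: numerator = 2 + j6, denominator = 47 + j45.
|T(j3)| = |2 + j6| / |47 + j45| = 6.3246 / 65.069 ≈ 0.09720.
In decibels: 20·log₁₀(0.09720) ≈ -20.2 dB.

|T(j3)|_dB ≈ -20.2 dB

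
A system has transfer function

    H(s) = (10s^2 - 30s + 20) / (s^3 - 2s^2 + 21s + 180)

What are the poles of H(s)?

The poles are the roots of the denominator s^3 - 2s^2 + 21s + 180 = 0.
Trying s = -4: the polynomial evaluates to 0, so (s + 4) is a factor.
Dividing out leaves s^2 - 6s + 45 = 0.
The quadratic formula then gives s = 3 ± 6j.

s = 3 ± 6j, -4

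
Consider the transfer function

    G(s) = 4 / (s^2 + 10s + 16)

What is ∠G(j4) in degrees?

At s = j4: numerator = 4, denominator = j40.
∠G = ∠num − ∠den = 0° − (90°) = -90°.

∠G(j4) ≈ -90°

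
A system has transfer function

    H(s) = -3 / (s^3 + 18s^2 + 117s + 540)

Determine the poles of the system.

The poles are the roots of the denominator s^3 + 18s^2 + 117s + 540 = 0.
Trying s = -12: the polynomial evaluates to 0, so (s + 12) is a factor.
Dividing out leaves s^2 + 6s + 45 = 0.
The quadratic formula then gives s = -3 ± 6j.

s = -12, -3 ± 6j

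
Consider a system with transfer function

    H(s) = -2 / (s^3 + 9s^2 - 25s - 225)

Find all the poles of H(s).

The poles are the roots of the denominator s^3 + 9s^2 - 25s - 225 = 0.
Trying s = -5: the polynomial evaluates to 0, so (s + 5) is a factor.
Dividing out leaves s^2 + 4s - 45 = 0.
Factoring the quadratic: (s - 5)(s + 9) = 0.

s = -5, 5, -9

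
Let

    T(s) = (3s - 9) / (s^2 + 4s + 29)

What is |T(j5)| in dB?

Substitute s = j5: numerator = -9 + j15, denominator = 4 + j20.
|T(j5)| = |-9 + j15| / |4 + j20| = 17.493 / 20.396 ≈ 0.8577.
In decibels: 20·log₁₀(0.8577) ≈ -1.33 dB.

|T(j5)|_dB ≈ -1.33 dB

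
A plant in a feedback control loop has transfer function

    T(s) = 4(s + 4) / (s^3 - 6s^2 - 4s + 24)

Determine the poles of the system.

The poles are the roots of the denominator s^3 - 6s^2 - 4s + 24 = 0.
Trying s = 6: the polynomial evaluates to 0, so (s - 6) is a factor.
Dividing out leaves s^2 - 4 = 0.
Factoring the quadratic: (s + 2)(s - 2) = 0.

s = 6, -2, 2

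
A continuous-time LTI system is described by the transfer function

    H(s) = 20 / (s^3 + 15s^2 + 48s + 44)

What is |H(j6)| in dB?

Substitute s = j6: numerator = 20, denominator = -496 + j72.
|H(j6)| = |20| / |-496 + j72| = 20 / 501.20 ≈ 0.03990.
In decibels: 20·log₁₀(0.03990) ≈ -28.0 dB.

|H(j6)|_dB ≈ -28.0 dB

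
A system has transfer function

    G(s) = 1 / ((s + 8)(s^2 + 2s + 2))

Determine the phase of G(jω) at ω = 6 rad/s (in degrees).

At s = j6: numerator = 1, denominator = -344 - j108.
∠G = ∠num − ∠den = 0° − (-162.57°) = 162.6°.

∠G(j6) ≈ 162.6°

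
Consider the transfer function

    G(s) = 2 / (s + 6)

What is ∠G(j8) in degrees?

∠G(j8) ≈ -53.13°

At s = j8: numerator = 2, denominator = 6 + j8.
∠G = ∠num − ∠den = 0° − (53.130°) = -53.13°.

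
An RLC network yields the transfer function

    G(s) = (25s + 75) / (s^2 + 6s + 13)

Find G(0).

G(0) = 75/13 ≈ 5.769

Set s = 0: G(0) = (75) / (13) = 75/13.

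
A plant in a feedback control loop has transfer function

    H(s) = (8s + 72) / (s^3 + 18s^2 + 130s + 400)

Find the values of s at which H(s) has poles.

s = -5 + 5j, -5 - 5j, -8

The poles are the roots of the denominator s^3 + 18s^2 + 130s + 400 = 0.
Trying s = -8: the polynomial evaluates to 0, so (s + 8) is a factor.
Dividing out leaves s^2 + 10s + 50 = 0.
The quadratic formula then gives s = -5 ± 5j.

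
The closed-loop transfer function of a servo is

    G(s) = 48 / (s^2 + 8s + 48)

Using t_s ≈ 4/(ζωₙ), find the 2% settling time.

Comparing s^2 + 8s + 48 to s^2 + 2ζωₙs + ωₙ²: ωₙ = √48 ≈ 6.928 rad/s and ζ = 8/(2·√48) ≈ 0.5774.
ζωₙ = 8/2 = 4, so t_s ≈ 4/(ζωₙ) = 4/4 = 1 s.

t_s ≈ 1 s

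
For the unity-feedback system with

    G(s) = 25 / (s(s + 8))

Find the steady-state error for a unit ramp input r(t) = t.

G(s) has one pole at the origin.
This is a Type 1 system. Kv = lim_{s→0} s·G(s) = 25/8.
e_ss = 1/Kv = 1/(25/8) = 8/25 ≈ 0.3200.

e_ss = 0.3200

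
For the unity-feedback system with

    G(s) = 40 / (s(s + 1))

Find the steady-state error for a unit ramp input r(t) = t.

e_ss = 0.02500

G(s) has one pole at the origin.
This is a Type 1 system. Kv = lim_{s→0} s·G(s) = 40/1.
e_ss = 1/Kv = 1/(40) = 1/40 ≈ 0.02500.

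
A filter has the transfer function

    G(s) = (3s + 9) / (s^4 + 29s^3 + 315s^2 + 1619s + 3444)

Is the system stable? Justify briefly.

The denominator s^4 + 29s^3 + 315s^2 + 1619s + 3444 factors as (s + 7)(s^2 + 10s + 41)(s + 12), giving poles at s = -7, -5 + 4j, -5 - 4j, -12.
Since all poles lie strictly in the left half-plane, the system is stable.

stable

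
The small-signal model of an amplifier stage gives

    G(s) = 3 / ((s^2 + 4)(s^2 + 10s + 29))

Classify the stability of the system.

marginally stable

The poles can be read from the denominator factors: s = 2j, -2j, -5 + 2j, -5 - 2j.
Since the simple pole(s) at s = ±2j lie on the jω-axis with none in the right half-plane, the system is marginally stable.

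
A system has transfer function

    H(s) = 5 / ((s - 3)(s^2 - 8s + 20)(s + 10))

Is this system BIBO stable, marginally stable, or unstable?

unstable

The poles can be read from the denominator factors: s = 3, 4 ± 2j, -10.
Since the pole(s) at s = 3, 4 ± 2j lie in the right half-plane, the system is unstable.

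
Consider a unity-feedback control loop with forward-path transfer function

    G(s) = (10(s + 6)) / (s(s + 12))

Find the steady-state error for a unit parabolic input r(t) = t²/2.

e_ss = ∞

G(s) has one pole at the origin.
This is a Type 1 system; Ka = lim_{s→0} s^2·G(s) = 0, so the steady-state error for a parabola input is infinite.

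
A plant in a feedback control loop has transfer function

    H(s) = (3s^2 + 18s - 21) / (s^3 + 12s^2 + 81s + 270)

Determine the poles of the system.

s = -3 + 6j, -3 - 6j, -6

The poles are the roots of the denominator s^3 + 12s^2 + 81s + 270 = 0.
Trying s = -6: the polynomial evaluates to 0, so (s + 6) is a factor.
Dividing out leaves s^2 + 6s + 45 = 0.
The quadratic formula then gives s = -3 ± 6j.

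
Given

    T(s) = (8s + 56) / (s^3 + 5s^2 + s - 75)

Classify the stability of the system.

unstable

The denominator s^3 + 5s^2 + s - 75 factors as (s^2 + 8s + 25)(s - 3), giving poles at s = -4 ± 3j, 3.
Since the pole(s) at s = 3 lie in the right half-plane, the system is unstable.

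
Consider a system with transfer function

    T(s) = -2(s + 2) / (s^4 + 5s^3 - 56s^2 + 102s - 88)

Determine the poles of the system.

The poles are the roots of the denominator s^4 + 5s^3 - 56s^2 + 102s - 88 = 0.
Trying s = -11: the polynomial evaluates to 0, so (s + 11) is a factor.
Dividing out leaves s^3 - 6s^2 + 10s - 8 = 0.
This factors further as (s^2 - 2s + 2)(s - 4) = 0.

s = 1 + j, 1 - j, -11, 4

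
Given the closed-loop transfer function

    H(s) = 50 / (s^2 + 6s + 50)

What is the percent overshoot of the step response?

Comparing s^2 + 6s + 50 to s^2 + 2ζωₙs + ωₙ²: ωₙ = √50 ≈ 7.071 rad/s and ζ = 6/(2·√50) ≈ 0.4243.
%OS = 100·exp(−πζ/√(1−ζ²)) = 100·exp(−π·0.4243/√(1−0.4243²)) ≈ 22.9%.

%OS ≈ 22.9%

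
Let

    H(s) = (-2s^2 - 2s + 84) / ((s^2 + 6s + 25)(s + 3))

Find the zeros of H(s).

Set the numerator to zero: -2s^2 - 2s + 84 = 0, i.e. -2·(s^2 + s - 42) = 0.
Factoring: (s - 6)(s + 7) = 0.

s = 6, -7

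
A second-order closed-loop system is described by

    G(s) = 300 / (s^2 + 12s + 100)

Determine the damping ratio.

Compare the denominator to the standard form s^2 + 2ζωₙs + ωₙ².
ωₙ² = 100, so ωₙ = 10 rad/s.
2ζωₙ = 12, so ζ = 12/(2·10) = 0.6.

ζ = 0.6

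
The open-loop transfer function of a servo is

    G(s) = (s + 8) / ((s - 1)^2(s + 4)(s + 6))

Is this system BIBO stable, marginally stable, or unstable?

The poles can be read from the denominator factors: s = 1, 1, -4, -6.
Since the pole(s) at s = 1, 1 lie in the right half-plane, the system is unstable.

unstable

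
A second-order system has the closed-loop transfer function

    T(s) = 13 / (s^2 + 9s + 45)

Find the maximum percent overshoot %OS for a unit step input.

%OS ≈ 5.83%

Comparing s^2 + 9s + 45 to s^2 + 2ζωₙs + ωₙ²: ωₙ = √45 ≈ 6.708 rad/s and ζ = 9/(2·√45) ≈ 0.6708.
%OS = 100·exp(−πζ/√(1−ζ²)) = 100·exp(−π·0.6708/√(1−0.6708²)) ≈ 5.83%.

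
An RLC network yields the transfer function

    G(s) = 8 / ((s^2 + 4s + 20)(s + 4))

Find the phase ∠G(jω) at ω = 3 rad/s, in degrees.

∠G(j3) ≈ -84.36°

At s = j3: numerator = 8, denominator = 8 + j81.
∠G = ∠num − ∠den = 0° − (84.359°) = -84.36°.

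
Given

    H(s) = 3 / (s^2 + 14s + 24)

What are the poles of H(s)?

s = -12, -2

The poles are the roots of the denominator s^2 + 14s + 24 = 0.
Factoring: (s + 12)(s + 2) = 0, so s = -12 and s = -2.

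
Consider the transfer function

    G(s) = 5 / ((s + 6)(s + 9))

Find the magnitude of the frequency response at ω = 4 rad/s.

Substitute s = j4: numerator = 5, denominator = 38 + j60.
|G(j4)| = |5| / |38 + j60| = 5 / 71.021 ≈ 0.07040.

|G(j4)| ≈ 0.07040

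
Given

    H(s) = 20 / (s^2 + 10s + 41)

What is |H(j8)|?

Substitute s = j8: numerator = 20, denominator = -23 + j80.
|H(j8)| = |20| / |-23 + j80| = 20 / 83.241 ≈ 0.2403.

|H(j8)| ≈ 0.2403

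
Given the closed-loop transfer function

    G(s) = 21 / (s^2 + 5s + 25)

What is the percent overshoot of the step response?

%OS ≈ 16.3%

Comparing s^2 + 5s + 25 to s^2 + 2ζωₙs + ωₙ²: ωₙ = 5 rad/s and ζ = 5/(2·5) = 0.5.
%OS = 100·exp(−πζ/√(1−ζ²)) = 100·exp(−π·0.5/√(1−0.5²)) ≈ 16.3%.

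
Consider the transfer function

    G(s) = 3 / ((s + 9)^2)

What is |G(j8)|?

|G(j8)| ≈ 0.02069

Substitute s = j8: numerator = 3, denominator = 17 + j144.
|G(j8)| = |3| / |17 + j144| = 3 / 145 ≈ 0.02069.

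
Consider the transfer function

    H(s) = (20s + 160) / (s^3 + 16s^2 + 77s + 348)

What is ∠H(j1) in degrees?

At s = j1: numerator = 160 + j20, denominator = 332 + j76.
∠H = ∠num − ∠den = 7.1250° − (12.894°) = -5.769°.

∠H(j1) ≈ -5.769°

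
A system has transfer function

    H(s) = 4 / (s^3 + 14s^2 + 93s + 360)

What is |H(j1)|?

Substitute s = j1: numerator = 4, denominator = 346 + j92.
|H(j1)| = |4| / |346 + j92| = 4 / 358.02 ≈ 0.01117.

|H(j1)| ≈ 0.01117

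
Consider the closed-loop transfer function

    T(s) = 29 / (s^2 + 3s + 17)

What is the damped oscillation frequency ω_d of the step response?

Comparing s^2 + 3s + 17 to s^2 + 2ζωₙs + ωₙ²: ωₙ = √17 ≈ 4.123 rad/s and ζ = 3/(2·√17) ≈ 0.3638.
ζωₙ = 3/2 = 1.5, so ω_d = ωₙ√(1−ζ²) = √(ωₙ² − (ζωₙ)²) = √(17 − 1.5²) = √14.75 ≈ 3.841 rad/s.

ω_d ≈ 3.841 rad/s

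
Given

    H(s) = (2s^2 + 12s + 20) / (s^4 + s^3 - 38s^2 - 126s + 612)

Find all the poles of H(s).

s = -5 + 3j, -5 - 3j, 3, 6

The poles are the roots of the denominator s^4 + s^3 - 38s^2 - 126s + 612 = 0.
Trying s = 3: the polynomial evaluates to 0, so (s - 3) is a factor.
Dividing out leaves s^3 + 4s^2 - 26s - 204 = 0.
This factors further as (s^2 + 10s + 34)(s - 6) = 0.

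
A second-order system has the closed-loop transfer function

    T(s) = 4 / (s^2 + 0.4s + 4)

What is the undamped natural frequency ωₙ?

Compare the denominator to the standard form s^2 + 2ζωₙs + ωₙ².
ωₙ² = 4, so ωₙ = 2 rad/s.

ωₙ = 2 rad/s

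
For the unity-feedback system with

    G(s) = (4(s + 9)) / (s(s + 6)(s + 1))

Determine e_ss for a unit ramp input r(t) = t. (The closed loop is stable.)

G(s) has one pole at the origin.
This is a Type 1 system. Kv = lim_{s→0} s·G(s) = 36/6 = 6.
e_ss = 1/Kv = 1/(6) = 1/6 ≈ 0.1667.

e_ss = 0.1667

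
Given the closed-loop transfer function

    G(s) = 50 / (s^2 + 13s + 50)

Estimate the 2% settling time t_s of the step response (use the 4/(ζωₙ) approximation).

Comparing s^2 + 13s + 50 to s^2 + 2ζωₙs + ωₙ²: ωₙ = √50 ≈ 7.071 rad/s and ζ = 13/(2·√50) ≈ 0.9192.
ζωₙ = 13/2 = 6.5, so t_s ≈ 4/(ζωₙ) = 4/6.5 ≈ 0.6154 s.

t_s ≈ 0.6154 s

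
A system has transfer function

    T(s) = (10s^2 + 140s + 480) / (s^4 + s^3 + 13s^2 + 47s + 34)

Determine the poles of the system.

s = 1 + 4j, 1 - 4j, -1, -2

The poles are the roots of the denominator s^4 + s^3 + 13s^2 + 47s + 34 = 0.
Trying s = -1: the polynomial evaluates to 0, so (s + 1) is a factor.
Dividing out leaves s^3 + 13s + 34 = 0.
This factors further as (s^2 - 2s + 17)(s + 2) = 0.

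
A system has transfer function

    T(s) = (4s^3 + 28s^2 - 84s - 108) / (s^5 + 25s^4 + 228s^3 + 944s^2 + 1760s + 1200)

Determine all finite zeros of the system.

s = -9, 3, -1

Set the numerator to zero: 4s^3 + 28s^2 - 84s - 108 = 0, i.e. 4·(s^3 + 7s^2 - 21s - 27) = 0.
Factoring: (s + 9)(s - 3)(s + 1) = 0.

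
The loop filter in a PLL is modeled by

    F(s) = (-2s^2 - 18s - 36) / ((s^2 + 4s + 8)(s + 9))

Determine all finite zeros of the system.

Set the numerator to zero: -2s^2 - 18s - 36 = 0, i.e. -2·(s^2 + 9s + 18) = 0.
Factoring: (s + 3)(s + 6) = 0.

s = -3, -6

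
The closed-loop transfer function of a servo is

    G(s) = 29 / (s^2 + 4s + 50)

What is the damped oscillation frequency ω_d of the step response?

Comparing s^2 + 4s + 50 to s^2 + 2ζωₙs + ωₙ²: ωₙ = √50 ≈ 7.071 rad/s and ζ = 4/(2·√50) ≈ 0.2828.
ζωₙ = 4/2 = 2, so ω_d = ωₙ√(1−ζ²) = √(ωₙ² − (ζωₙ)²) = √(50 − 2²) = √46 ≈ 6.782 rad/s.

ω_d ≈ 6.782 rad/s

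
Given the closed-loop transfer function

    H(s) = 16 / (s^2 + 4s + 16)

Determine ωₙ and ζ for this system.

Compare the denominator to the standard form s^2 + 2ζωₙs + ωₙ².
ωₙ² = 16, so ωₙ = 4 rad/s.
2ζωₙ = 4, so ζ = 4/(2·4) = 0.5.
With ζ = 0.5 the response is underdamped.

ωₙ = 4 rad/s, ζ = 0.5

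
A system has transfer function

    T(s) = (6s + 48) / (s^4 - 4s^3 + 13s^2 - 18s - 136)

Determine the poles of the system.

The poles are the roots of the denominator s^4 - 4s^3 + 13s^2 - 18s - 136 = 0.
Trying s = 4: the polynomial evaluates to 0, so (s - 4) is a factor.
Dividing out leaves s^3 + 13s + 34 = 0.
This factors further as (s^2 - 2s + 17)(s + 2) = 0.

s = 1 ± 4j, 4, -2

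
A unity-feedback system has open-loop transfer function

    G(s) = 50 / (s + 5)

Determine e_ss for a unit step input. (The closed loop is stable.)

e_ss = 0.09091

G(s) has no poles at the origin.
This is a Type 0 system. Kp = lim_{s→0} G(s) = 50/5 = 10.
e_ss = 1/(1 + Kp) = 1/(1 + 10) = 1/11 ≈ 0.09091.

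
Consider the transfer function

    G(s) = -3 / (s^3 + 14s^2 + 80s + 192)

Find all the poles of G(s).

s = -6, -4 ± 4j

The poles are the roots of the denominator s^3 + 14s^2 + 80s + 192 = 0.
Trying s = -6: the polynomial evaluates to 0, so (s + 6) is a factor.
Dividing out leaves s^2 + 8s + 32 = 0.
The quadratic formula then gives s = -4 ± 4j.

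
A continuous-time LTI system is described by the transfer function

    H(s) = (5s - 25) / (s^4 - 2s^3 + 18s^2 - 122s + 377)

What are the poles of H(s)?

The poles are the roots of the denominator s^4 - 2s^3 + 18s^2 - 122s + 377 = 0.
No real roots exist; factor into two real quadratics: (s^2 - 6s + 13)(s^2 + 4s + 29) = 0.
Each quadratic gives a conjugate pair via the quadratic formula.

s = 3 + 2j, 3 - 2j, -2 + 5j, -2 - 5j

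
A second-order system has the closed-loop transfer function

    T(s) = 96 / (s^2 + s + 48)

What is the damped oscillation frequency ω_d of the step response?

Comparing s^2 + s + 48 to s^2 + 2ζωₙs + ωₙ²: ωₙ = √48 ≈ 6.928 rad/s and ζ = 1/(2·√48) ≈ 0.07217.
ζωₙ = 1/2 = 0.5, so ω_d = ωₙ√(1−ζ²) = √(ωₙ² − (ζωₙ)²) = √(48 − 0.5²) = √47.75 ≈ 6.910 rad/s.

ω_d ≈ 6.910 rad/s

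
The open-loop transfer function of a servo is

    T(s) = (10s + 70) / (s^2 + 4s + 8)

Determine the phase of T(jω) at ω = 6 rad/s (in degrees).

∠T(j6) ≈ -98.80°

At s = j6: numerator = 70 + j60, denominator = -28 + j24.
∠T = ∠num − ∠den = 40.601° − (139.40°) = -98.80°.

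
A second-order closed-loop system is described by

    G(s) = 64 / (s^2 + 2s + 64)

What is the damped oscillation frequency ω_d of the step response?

Comparing s^2 + 2s + 64 to s^2 + 2ζωₙs + ωₙ²: ωₙ = 8 rad/s and ζ = 2/(2·8) = 0.125.
ζωₙ = 2/2 = 1, so ω_d = ωₙ√(1−ζ²) = √(ωₙ² − (ζωₙ)²) = √(64 − 1²) = √63 ≈ 7.937 rad/s.

ω_d ≈ 7.937 rad/s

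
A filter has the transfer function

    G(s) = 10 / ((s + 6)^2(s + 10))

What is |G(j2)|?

|G(j2)| ≈ 0.02451

Substitute s = j2: numerator = 10, denominator = 272 + j304.
|G(j2)| = |10| / |272 + j304| = 10 / 407.92 ≈ 0.02451.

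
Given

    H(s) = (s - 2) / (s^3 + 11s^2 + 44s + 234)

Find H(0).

Set s = 0: H(0) = (-2) / (234) = -1/117.

H(0) = -1/117 ≈ -0.008547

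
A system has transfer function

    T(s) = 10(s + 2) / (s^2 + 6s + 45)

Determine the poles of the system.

The poles are the roots of the denominator s^2 + 6s + 45 = 0.
Using the quadratic formula: s = (-6 ± √(-144))/2 = -3 ± 6j.

s = -3 ± 6j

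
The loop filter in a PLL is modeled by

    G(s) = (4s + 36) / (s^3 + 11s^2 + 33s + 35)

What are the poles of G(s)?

s = -2 ± j, -7

The poles are the roots of the denominator s^3 + 11s^2 + 33s + 35 = 0.
Trying s = -7: the polynomial evaluates to 0, so (s + 7) is a factor.
Dividing out leaves s^2 + 4s + 5 = 0.
The quadratic formula then gives s = -2 ± 1j.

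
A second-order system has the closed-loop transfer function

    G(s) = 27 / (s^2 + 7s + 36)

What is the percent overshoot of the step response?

Comparing s^2 + 7s + 36 to s^2 + 2ζωₙs + ωₙ²: ωₙ = 6 rad/s and ζ = 7/(2·6) ≈ 0.5833.
%OS = 100·exp(−πζ/√(1−ζ²)) = 100·exp(−π·0.5833/√(1−0.5833²)) ≈ 10.5%.

%OS ≈ 10.5%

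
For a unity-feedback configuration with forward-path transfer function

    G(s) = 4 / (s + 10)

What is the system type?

Type 0

The denominator has no factor of s at the origin — no free integrator — so this is a Type 0 system.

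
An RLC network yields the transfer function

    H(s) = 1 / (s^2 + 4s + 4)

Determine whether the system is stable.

stable

The denominator s^2 + 4s + 4 factors as (s + 2)^2, giving poles at s = -2, -2.
Since all poles lie strictly in the left half-plane, the system is stable.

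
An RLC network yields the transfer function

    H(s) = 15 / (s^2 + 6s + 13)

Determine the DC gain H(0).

Set s = 0: H(0) = (15) / (13) = 15/13.

H(0) = 15/13 ≈ 1.154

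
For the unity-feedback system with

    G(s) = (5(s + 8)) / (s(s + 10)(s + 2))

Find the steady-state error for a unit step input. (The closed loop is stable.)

e_ss = 0

G(s) has one pole at the origin.
This is a Type 1 system; for a step input the steady-state error is zero.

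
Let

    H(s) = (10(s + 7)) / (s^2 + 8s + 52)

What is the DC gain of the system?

H(0) = 35/26 ≈ 1.346

At s = 0 each factor (s + a) contributes a and each (s^2 + bs + c) contributes c.
H(0) = 10·(7) / ((52)) = 70/52 = 35/26.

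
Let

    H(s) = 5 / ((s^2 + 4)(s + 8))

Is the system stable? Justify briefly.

The poles can be read from the denominator factors: s = ±2j, -8.
Since the simple pole(s) at s = 2j, -2j lie on the jω-axis with none in the right half-plane, the system is marginally stable.

marginally stable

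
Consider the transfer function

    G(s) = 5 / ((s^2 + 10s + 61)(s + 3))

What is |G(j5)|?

Substitute s = j5: numerator = 5, denominator = -142 + j330.
|G(j5)| = |5| / |-142 + j330| = 5 / 359.25 ≈ 0.01392.

|G(j5)| ≈ 0.01392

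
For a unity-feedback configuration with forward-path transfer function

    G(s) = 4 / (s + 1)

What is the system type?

Type 0

The denominator has no factor of s at the origin — no free integrator — so this is a Type 0 system.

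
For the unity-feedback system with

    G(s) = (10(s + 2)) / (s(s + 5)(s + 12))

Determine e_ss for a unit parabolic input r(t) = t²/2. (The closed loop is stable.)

e_ss = ∞

G(s) has one pole at the origin.
This is a Type 1 system; Ka = lim_{s→0} s^2·G(s) = 0, so the steady-state error for a parabola input is infinite.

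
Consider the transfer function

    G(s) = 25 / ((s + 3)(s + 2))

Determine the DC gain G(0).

G(0) = 25/6 ≈ 4.167

Set s = 0: G(0) = (25) / (6) = 25/6.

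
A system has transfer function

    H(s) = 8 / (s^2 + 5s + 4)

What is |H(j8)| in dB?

Substitute s = j8: numerator = 8, denominator = -60 + j40.
|H(j8)| = |8| / |-60 + j40| = 8 / 72.111 ≈ 0.1109.
In decibels: 20·log₁₀(0.1109) ≈ -19.1 dB.

|H(j8)|_dB ≈ -19.1 dB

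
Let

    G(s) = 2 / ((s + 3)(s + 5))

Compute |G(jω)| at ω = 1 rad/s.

|G(j1)| ≈ 0.1240

Substitute s = j1: numerator = 2, denominator = 14 + j8.
|G(j1)| = |2| / |14 + j8| = 2 / 16.125 ≈ 0.1240.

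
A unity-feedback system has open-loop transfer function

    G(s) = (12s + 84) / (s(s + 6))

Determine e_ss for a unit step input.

G(s) has one pole at the origin.
This is a Type 1 system; for a step input the steady-state error is zero.

e_ss = 0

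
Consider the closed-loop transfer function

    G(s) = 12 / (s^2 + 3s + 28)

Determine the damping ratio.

Compare the denominator to the standard form s^2 + 2ζωₙs + ωₙ².
ωₙ² = 28, so ωₙ = √28 ≈ 5.292 rad/s.
2ζωₙ = 3, so ζ = 3/(2·√28) ≈ 0.2835.

ζ ≈ 0.2835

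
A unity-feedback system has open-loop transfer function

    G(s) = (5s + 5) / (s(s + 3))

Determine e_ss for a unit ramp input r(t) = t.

e_ss = 0.6000

G(s) has one pole at the origin.
This is a Type 1 system. Kv = lim_{s→0} s·G(s) = 5/3.
e_ss = 1/Kv = 1/(5/3) = 3/5 ≈ 0.6000.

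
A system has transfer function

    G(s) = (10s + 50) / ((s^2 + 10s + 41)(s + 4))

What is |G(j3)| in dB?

Substitute s = j3: numerator = 50 + j30, denominator = 38 + j216.
|G(j3)| = |50 + j30| / |38 + j216| = 58.310 / 219.32 ≈ 0.2659.
In decibels: 20·log₁₀(0.2659) ≈ -11.5 dB.

|G(j3)|_dB ≈ -11.5 dB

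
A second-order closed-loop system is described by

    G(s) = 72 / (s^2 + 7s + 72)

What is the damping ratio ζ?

ζ ≈ 0.4125

Compare the denominator to the standard form s^2 + 2ζωₙs + ωₙ².
ωₙ² = 72, so ωₙ = √72 ≈ 8.485 rad/s.
2ζωₙ = 7, so ζ = 7/(2·√72) ≈ 0.4125.
With ζ = 0.4125 the response is underdamped.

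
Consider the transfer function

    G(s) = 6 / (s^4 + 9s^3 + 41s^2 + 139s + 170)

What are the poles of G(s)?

s = -2, -5, -1 + 4j, -1 - 4j

The poles are the roots of the denominator s^4 + 9s^3 + 41s^2 + 139s + 170 = 0.
Trying s = -2: the polynomial evaluates to 0, so (s + 2) is a factor.
Dividing out leaves s^3 + 7s^2 + 27s + 85 = 0.
This factors further as (s + 5)(s^2 + 2s + 17) = 0.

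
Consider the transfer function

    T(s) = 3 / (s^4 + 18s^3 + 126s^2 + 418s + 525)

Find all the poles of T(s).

s = -4 + 3j, -4 - 3j, -7, -3

The poles are the roots of the denominator s^4 + 18s^3 + 126s^2 + 418s + 525 = 0.
Trying s = -7: the polynomial evaluates to 0, so (s + 7) is a factor.
Dividing out leaves s^3 + 11s^2 + 49s + 75 = 0.
This factors further as (s^2 + 8s + 25)(s + 3) = 0.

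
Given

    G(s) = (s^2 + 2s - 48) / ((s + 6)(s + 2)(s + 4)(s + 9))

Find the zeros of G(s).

Set the numerator to zero: s^2 + 2s - 48 = 0.
Factoring: (s + 8)(s - 6) = 0.

s = -8, 6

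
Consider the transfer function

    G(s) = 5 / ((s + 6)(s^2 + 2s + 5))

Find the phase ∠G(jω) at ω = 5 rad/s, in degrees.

∠G(j5) ≈ 166.8°

At s = j5: numerator = 5, denominator = -170 - j40.
∠G = ∠num − ∠den = 0° − (-166.76°) = 166.8°.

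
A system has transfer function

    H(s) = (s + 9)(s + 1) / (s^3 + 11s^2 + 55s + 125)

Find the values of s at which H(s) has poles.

The poles are the roots of the denominator s^3 + 11s^2 + 55s + 125 = 0.
Trying s = -5: the polynomial evaluates to 0, so (s + 5) is a factor.
Dividing out leaves s^2 + 6s + 25 = 0.
The quadratic formula then gives s = -3 ± 4j.

s = -3 ± 4j, -5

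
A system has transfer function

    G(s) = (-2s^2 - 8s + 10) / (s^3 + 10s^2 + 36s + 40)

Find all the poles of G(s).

The poles are the roots of the denominator s^3 + 10s^2 + 36s + 40 = 0.
Trying s = -2: the polynomial evaluates to 0, so (s + 2) is a factor.
Dividing out leaves s^2 + 8s + 20 = 0.
The quadratic formula then gives s = -4 ± 2j.

s = -4 ± 2j, -2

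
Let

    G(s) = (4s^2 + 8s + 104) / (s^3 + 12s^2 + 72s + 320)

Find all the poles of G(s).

The poles are the roots of the denominator s^3 + 12s^2 + 72s + 320 = 0.
Trying s = -8: the polynomial evaluates to 0, so (s + 8) is a factor.
Dividing out leaves s^2 + 4s + 40 = 0.
The quadratic formula then gives s = -2 ± 6j.

s = -2 ± 6j, -8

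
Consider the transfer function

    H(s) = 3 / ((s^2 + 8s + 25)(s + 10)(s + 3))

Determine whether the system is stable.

stable

The poles can be read from the denominator factors: s = -4 ± 3j, -10, -3.
Since all poles lie strictly in the left half-plane, the system is stable.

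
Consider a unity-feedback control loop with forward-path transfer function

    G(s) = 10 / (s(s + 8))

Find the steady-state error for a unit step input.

G(s) has one pole at the origin.
This is a Type 1 system; for a step input the steady-state error is zero.

e_ss = 0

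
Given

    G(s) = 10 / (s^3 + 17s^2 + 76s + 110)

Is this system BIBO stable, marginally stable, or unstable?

The denominator s^3 + 17s^2 + 76s + 110 factors as (s + 11)(s^2 + 6s + 10), giving poles at s = -11, -3 + j, -3 - j.
Since all poles lie strictly in the left half-plane, the system is stable.

stable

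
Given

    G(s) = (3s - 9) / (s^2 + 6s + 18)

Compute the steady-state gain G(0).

G(0) = -1/2 ≈ -0.5000

Set s = 0: G(0) = (-9) / (18) = -1/2.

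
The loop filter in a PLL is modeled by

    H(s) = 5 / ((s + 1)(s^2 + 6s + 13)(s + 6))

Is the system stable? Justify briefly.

The poles can be read from the denominator factors: s = -1, -3 ± 2j, -6.
Since all poles lie strictly in the left half-plane, the system is stable.

stable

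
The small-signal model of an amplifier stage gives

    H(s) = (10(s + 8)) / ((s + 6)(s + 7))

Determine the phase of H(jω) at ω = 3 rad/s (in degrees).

∠H(j3) ≈ -29.21°

At s = j3: numerator = 80 + j30, denominator = 33 + j39.
∠H = ∠num − ∠den = 20.556° − (49.764°) = -29.21°.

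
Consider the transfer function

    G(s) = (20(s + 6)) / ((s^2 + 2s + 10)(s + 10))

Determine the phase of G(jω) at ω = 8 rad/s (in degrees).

∠G(j8) ≈ -149.0°

At s = j8: numerator = 120 + j160, denominator = -668 - j272.
∠G = ∠num − ∠den = 53.130° − (-157.84°) = 211.0°, which wraps to -149.0°.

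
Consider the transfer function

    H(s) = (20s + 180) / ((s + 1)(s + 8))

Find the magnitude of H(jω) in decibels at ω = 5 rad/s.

|H(j5)|_dB ≈ 12.6 dB

Substitute s = j5: numerator = 180 + j100, denominator = -17 + j45.
|H(j5)| = |180 + j100| / |-17 + j45| = 205.91 / 48.104 ≈ 4.281.
In decibels: 20·log₁₀(4.281) ≈ 12.6 dB.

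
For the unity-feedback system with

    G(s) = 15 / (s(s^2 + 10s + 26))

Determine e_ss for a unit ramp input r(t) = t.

e_ss = 1.733

G(s) has one pole at the origin.
This is a Type 1 system. Kv = lim_{s→0} s·G(s) = 15/26.
e_ss = 1/Kv = 1/(15/26) = 26/15 ≈ 1.733.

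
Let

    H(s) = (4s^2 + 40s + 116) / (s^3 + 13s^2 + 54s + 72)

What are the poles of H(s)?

s = -4, -6, -3

The poles are the roots of the denominator s^3 + 13s^2 + 54s + 72 = 0.
Trying s = -4: the polynomial evaluates to 0, so (s + 4) is a factor.
Dividing out leaves s^2 + 9s + 18 = 0.
Factoring the quadratic: (s + 6)(s + 3) = 0.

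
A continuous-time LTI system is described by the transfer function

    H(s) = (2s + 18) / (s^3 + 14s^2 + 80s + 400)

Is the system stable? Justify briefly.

stable

The denominator s^3 + 14s^2 + 80s + 400 factors as (s^2 + 4s + 40)(s + 10), giving poles at s = -2 + 6j, -2 - 6j, -10.
Since all poles lie strictly in the left half-plane, the system is stable.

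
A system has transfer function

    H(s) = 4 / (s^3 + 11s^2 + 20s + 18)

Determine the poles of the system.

The poles are the roots of the denominator s^3 + 11s^2 + 20s + 18 = 0.
Trying s = -9: the polynomial evaluates to 0, so (s + 9) is a factor.
Dividing out leaves s^2 + 2s + 2 = 0.
The quadratic formula then gives s = -1 ± 1j.

s = -1 ± j, -9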